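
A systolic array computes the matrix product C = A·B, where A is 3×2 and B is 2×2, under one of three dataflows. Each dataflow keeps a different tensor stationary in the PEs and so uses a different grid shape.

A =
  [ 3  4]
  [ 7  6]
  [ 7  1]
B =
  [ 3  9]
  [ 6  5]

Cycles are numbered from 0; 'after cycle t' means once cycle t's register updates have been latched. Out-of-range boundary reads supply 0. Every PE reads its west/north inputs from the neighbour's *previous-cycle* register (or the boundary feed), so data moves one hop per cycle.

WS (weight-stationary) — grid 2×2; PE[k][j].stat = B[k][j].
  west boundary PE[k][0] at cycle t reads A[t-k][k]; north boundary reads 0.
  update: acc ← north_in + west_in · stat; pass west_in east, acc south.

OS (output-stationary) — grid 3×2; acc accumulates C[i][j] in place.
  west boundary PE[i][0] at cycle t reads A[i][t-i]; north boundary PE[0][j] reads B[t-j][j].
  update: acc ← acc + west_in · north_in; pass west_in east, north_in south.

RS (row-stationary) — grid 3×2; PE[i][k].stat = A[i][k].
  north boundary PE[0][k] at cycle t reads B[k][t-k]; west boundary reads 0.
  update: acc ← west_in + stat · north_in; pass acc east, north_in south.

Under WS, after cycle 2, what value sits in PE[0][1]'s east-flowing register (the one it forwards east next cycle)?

register = 7

WS 2×2: PE[0][1] cycle-by-cycle (with neighbour feeds):
  c0 r0c0: 9 / 3 / 9
  c0 r0c1: 0 / 0 / 0
  c1 r0c0: 21 / 7 / 21
  c1 r0c1: 27 / 3 / 27
  c2 r0c0: 21 / 7 / 21
  c2 r0c1: 63 / 7 / 63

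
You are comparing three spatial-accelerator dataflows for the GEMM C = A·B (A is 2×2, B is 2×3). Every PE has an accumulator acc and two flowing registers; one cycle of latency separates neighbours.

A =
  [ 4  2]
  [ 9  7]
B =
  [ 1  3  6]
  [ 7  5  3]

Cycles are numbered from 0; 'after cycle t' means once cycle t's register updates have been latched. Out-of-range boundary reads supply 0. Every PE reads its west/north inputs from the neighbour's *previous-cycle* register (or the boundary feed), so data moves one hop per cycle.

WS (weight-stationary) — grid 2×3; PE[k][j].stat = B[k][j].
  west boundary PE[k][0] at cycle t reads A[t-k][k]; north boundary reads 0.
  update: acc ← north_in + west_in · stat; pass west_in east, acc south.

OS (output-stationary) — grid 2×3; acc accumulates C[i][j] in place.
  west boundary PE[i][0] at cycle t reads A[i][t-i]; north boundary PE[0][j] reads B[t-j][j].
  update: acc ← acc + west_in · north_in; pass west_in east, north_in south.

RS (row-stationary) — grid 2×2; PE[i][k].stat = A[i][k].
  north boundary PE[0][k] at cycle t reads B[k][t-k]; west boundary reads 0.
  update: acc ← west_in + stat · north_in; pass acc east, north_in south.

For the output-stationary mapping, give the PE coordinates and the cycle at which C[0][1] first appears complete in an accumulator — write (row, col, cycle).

(row, col, cycle) = (0, 1, 2)

Under OS, C[0][1] lands at PE[0][1]:
  cycle 0: PE[0][1] → acc 0, east 0, south 0
  cycle 1: PE[0][1] → acc 12, east 4, south 3
  cycle 2: PE[0][1] → acc 22, east 2, south 5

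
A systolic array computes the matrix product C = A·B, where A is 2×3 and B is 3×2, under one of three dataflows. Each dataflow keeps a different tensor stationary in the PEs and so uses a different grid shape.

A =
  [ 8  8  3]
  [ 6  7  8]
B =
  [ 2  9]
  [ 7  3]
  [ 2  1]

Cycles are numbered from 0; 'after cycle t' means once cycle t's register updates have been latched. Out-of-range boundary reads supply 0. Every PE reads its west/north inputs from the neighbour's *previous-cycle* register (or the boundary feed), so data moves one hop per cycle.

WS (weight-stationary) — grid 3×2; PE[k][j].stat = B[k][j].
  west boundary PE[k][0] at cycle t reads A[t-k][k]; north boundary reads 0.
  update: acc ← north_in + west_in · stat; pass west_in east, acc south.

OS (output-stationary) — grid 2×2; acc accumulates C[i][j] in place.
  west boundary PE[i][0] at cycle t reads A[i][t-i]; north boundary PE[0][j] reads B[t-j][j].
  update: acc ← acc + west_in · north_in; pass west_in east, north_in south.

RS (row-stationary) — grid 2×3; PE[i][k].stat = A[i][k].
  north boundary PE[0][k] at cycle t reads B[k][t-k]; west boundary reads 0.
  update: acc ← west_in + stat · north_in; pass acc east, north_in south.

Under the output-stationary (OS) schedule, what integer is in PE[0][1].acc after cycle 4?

OS (2×2). Following PE[0][1] plus its west/north inputs:
  cycle 0: PE[0][0] → acc 16, east 8, south 2
  cycle 0: PE[0][1] → acc 0, east 0, south 0
  cycle 1: PE[0][0] → acc 72, east 8, south 7
  cycle 1: PE[0][1] → acc 72, east 8, south 9
  cycle 2: PE[0][0] → acc 78, east 3, south 2
  cycle 2: PE[0][1] → acc 96, east 8, south 3
  cycle 3: PE[0][0] → acc 78, east 0, south 0
  cycle 3: PE[0][1] → acc 99, east 3, south 1
  cycle 4: PE[0][0] → acc 78, east 0, south 0
  cycle 4: PE[0][1] → acc 99, east 0, south 0

PE[0][1].acc = 99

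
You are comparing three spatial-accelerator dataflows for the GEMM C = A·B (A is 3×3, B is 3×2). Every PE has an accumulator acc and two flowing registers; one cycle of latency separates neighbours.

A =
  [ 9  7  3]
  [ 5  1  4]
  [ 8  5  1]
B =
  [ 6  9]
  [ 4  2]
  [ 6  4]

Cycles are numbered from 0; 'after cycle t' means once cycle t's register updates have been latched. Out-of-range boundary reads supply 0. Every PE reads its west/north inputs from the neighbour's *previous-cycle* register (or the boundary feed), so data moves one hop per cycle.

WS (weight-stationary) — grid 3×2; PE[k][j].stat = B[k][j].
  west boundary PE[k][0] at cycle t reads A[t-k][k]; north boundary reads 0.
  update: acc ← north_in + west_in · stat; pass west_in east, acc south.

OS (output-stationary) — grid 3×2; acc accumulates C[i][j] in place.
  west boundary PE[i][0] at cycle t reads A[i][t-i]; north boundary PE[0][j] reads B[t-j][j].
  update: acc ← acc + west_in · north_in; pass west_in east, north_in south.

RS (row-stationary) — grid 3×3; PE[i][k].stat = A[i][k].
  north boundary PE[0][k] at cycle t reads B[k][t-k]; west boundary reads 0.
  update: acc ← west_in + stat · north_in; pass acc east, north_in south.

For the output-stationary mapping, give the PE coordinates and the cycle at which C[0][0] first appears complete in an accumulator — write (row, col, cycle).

OS — PE[0][0] is where C[0][0] collects:
  step 0 · PE0,0: acc=54; fwd→9 fwd↓6
  step 1 · PE0,0: acc=82; fwd→7 fwd↓4
  step 2 · PE0,0: acc=100; fwd→3 fwd↓6

(row, col, cycle) = (0, 0, 2)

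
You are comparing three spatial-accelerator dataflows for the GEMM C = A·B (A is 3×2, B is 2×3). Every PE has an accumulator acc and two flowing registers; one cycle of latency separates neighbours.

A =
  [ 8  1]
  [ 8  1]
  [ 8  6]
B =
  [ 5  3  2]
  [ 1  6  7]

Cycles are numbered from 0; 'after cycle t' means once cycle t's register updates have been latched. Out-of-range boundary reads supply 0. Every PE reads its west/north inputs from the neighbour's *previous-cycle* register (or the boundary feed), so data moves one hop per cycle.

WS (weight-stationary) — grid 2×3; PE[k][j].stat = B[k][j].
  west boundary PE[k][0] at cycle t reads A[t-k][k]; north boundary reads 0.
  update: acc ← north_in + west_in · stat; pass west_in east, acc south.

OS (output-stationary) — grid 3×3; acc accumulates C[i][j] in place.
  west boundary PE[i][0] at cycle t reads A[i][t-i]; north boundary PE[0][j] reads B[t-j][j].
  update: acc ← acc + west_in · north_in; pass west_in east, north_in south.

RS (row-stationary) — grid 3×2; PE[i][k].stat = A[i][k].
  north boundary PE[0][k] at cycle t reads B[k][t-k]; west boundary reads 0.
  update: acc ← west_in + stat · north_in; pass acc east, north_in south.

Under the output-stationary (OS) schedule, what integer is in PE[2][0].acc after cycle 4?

OS (3×3). Following PE[2][0] plus its west/north inputs:
  c0 r1c0: 0 / 0 / 0
  c0 r2c0: 0 / 0 / 0
  c1 r1c0: 40 / 8 / 5
  c1 r2c0: 0 / 0 / 0
  c2 r1c0: 41 / 1 / 1
  c2 r2c0: 40 / 8 / 5
  c3 r1c0: 41 / 0 / 0
  c3 r2c0: 46 / 6 / 1
  c4 r1c0: 41 / 0 / 0
  c4 r2c0: 46 / 0 / 0

PE[2][0].acc = 46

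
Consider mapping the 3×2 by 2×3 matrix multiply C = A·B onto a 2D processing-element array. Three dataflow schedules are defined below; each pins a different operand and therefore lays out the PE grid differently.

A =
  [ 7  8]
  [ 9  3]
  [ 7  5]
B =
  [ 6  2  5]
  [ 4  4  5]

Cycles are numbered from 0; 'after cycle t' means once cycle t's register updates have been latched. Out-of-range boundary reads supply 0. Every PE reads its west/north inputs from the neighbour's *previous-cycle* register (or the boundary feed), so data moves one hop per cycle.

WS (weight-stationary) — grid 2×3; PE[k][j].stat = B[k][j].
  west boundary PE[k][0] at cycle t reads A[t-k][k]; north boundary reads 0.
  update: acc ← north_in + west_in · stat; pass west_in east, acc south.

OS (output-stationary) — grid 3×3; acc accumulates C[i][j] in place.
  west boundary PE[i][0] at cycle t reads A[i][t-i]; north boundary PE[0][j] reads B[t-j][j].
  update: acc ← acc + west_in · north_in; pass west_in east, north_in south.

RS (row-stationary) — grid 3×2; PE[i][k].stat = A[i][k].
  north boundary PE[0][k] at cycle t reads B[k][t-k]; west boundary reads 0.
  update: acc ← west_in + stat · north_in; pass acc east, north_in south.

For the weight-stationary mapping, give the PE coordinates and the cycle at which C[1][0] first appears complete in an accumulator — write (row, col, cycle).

WS — PE[1][0] is where C[1][0] collects:
  0: (1,0).acc=0  regs=<0,0>
  1: (1,0).acc=74  regs=<8,74>
  2: (1,0).acc=66  regs=<3,66>

(row, col, cycle) = (1, 0, 2)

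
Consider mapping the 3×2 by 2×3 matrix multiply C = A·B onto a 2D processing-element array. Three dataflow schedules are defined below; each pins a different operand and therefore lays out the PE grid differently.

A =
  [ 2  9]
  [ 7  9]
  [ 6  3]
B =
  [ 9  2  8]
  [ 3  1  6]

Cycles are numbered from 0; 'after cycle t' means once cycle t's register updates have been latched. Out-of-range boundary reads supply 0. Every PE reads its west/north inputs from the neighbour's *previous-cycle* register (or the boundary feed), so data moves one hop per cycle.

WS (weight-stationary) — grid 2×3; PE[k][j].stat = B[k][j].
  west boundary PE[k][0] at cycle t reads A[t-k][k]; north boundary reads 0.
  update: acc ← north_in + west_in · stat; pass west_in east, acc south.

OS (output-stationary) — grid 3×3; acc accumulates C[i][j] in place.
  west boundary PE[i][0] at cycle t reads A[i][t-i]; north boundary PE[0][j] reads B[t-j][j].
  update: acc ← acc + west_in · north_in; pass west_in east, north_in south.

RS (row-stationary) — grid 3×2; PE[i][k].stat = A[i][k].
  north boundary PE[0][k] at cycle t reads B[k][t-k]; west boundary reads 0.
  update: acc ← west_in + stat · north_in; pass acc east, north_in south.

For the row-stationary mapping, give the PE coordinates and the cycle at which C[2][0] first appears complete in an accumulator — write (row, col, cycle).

(row, col, cycle) = (2, 1, 3)

Under RS, C[2][0] lands at PE[2][1]:
  after 0 — PE[2][1] acc=0, pass-E 0, pass-S 0
  after 1 — PE[2][1] acc=0, pass-E 0, pass-S 0
  after 2 — PE[2][1] acc=0, pass-E 0, pass-S 0
  after 3 — PE[2][1] acc=63, pass-E 63, pass-S 3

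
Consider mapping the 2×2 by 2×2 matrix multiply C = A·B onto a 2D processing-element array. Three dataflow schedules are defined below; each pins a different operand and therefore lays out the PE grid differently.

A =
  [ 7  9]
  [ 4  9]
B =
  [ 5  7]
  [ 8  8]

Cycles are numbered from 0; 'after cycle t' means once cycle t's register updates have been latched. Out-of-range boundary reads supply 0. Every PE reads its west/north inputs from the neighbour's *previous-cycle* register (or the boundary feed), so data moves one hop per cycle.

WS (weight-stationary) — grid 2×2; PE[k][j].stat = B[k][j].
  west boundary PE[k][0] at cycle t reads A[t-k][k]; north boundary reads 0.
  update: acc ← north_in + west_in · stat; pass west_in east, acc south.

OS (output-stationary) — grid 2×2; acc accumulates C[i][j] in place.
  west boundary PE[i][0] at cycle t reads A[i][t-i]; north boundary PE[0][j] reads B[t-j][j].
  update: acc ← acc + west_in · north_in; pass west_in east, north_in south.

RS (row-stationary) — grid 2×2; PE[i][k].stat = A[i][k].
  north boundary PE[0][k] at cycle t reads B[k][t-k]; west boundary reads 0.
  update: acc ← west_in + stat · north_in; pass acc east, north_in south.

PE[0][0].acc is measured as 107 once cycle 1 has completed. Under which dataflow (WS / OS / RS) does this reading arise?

Under WS (2×2), PE[0][0]:
  after 0 — PE[0][0] acc=35, pass-E 7, pass-S 35
  after 1 — PE[0][0] acc=20, pass-E 4, pass-S 20
Under OS (2×2), PE[0][0]:
  after 0 — PE[0][0] acc=35, pass-E 7, pass-S 5
  after 1 — PE[0][0] acc=107, pass-E 9, pass-S 8
Under RS (2×2), PE[0][0]:
  after 0 — PE[0][0] acc=35, pass-E 35, pass-S 5
  after 1 — PE[0][0] acc=49, pass-E 49, pass-S 7

dataflow = OS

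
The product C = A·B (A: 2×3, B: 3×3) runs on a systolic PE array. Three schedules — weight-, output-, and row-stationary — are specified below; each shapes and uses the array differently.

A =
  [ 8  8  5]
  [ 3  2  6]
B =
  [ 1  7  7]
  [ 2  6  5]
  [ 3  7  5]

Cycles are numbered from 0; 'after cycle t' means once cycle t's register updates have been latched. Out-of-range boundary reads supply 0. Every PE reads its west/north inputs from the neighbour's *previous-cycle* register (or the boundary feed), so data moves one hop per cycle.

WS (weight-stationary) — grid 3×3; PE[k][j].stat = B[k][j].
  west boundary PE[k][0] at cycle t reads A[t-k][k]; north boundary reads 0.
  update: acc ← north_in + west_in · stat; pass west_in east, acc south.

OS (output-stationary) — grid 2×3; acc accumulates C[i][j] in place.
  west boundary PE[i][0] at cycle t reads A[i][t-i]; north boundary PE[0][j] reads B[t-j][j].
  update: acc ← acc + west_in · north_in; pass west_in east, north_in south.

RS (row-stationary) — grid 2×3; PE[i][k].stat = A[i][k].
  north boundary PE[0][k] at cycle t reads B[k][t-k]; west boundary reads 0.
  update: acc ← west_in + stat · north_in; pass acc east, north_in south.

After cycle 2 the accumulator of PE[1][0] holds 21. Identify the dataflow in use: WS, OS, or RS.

WS (3×3 grid), PE[1][0]:
  step 0 · PE1,0: acc=0; fwd→0 fwd↓0
  step 1 · PE1,0: acc=24; fwd→8 fwd↓24
  step 2 · PE1,0: acc=7; fwd→2 fwd↓7
OS (2×3 grid), PE[1][0]:
  step 0 · PE1,0: acc=0; fwd→0 fwd↓0
  step 1 · PE1,0: acc=3; fwd→3 fwd↓1
  step 2 · PE1,0: acc=7; fwd→2 fwd↓2
RS (2×3 grid), PE[1][0]:
  step 0 · PE1,0: acc=0; fwd→0 fwd↓0
  step 1 · PE1,0: acc=3; fwd→3 fwd↓1
  step 2 · PE1,0: acc=21; fwd→21 fwd↓7

dataflow = RS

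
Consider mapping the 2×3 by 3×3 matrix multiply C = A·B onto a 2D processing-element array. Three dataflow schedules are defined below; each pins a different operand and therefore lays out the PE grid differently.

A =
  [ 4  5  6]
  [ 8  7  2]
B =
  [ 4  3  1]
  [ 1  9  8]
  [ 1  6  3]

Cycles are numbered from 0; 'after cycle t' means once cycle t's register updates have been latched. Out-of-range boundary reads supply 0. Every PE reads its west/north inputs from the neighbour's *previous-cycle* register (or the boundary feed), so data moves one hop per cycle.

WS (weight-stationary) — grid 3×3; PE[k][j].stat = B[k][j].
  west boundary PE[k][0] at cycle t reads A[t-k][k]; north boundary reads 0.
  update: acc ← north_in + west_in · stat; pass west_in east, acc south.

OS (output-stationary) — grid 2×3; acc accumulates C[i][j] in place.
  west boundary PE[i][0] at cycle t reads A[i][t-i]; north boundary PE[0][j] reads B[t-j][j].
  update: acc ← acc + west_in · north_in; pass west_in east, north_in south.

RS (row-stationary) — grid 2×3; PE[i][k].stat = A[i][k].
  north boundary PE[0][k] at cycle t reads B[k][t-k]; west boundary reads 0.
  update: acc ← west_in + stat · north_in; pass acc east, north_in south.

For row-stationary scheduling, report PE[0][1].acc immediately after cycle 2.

PE[0][1].acc = 57

RS on a 2×3 grid — tracing PE[0][1] and its feeders:
  [0] (0,0) acc=16 (h:16 v:4)
  [0] (0,1) acc=0 (h:0 v:0)
  [1] (0,0) acc=12 (h:12 v:3)
  [1] (0,1) acc=21 (h:21 v:1)
  [2] (0,0) acc=4 (h:4 v:1)
  [2] (0,1) acc=57 (h:57 v:9)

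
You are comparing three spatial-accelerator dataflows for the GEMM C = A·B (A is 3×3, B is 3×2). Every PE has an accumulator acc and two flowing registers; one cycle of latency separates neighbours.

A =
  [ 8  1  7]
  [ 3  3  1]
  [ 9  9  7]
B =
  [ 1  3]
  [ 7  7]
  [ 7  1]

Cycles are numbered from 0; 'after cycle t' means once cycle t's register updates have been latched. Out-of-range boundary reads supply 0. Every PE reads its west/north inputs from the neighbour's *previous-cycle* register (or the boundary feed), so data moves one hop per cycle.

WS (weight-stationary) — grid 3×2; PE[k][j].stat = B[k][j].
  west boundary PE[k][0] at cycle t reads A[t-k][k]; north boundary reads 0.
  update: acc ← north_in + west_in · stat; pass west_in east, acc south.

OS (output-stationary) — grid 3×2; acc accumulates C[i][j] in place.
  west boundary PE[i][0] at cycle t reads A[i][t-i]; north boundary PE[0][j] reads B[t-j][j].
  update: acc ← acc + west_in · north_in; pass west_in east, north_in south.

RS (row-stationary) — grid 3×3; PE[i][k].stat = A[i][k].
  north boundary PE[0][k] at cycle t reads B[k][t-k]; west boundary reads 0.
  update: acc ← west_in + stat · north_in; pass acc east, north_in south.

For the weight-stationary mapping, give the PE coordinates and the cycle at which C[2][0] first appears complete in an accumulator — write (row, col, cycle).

WS — PE[2][0] is where C[2][0] collects:
  cycle 0: PE[2][0] → acc 0, east 0, south 0
  cycle 1: PE[2][0] → acc 0, east 0, south 0
  cycle 2: PE[2][0] → acc 64, east 7, south 64
  cycle 3: PE[2][0] → acc 31, east 1, south 31
  cycle 4: PE[2][0] → acc 121, east 7, south 121

(row, col, cycle) = (2, 0, 4)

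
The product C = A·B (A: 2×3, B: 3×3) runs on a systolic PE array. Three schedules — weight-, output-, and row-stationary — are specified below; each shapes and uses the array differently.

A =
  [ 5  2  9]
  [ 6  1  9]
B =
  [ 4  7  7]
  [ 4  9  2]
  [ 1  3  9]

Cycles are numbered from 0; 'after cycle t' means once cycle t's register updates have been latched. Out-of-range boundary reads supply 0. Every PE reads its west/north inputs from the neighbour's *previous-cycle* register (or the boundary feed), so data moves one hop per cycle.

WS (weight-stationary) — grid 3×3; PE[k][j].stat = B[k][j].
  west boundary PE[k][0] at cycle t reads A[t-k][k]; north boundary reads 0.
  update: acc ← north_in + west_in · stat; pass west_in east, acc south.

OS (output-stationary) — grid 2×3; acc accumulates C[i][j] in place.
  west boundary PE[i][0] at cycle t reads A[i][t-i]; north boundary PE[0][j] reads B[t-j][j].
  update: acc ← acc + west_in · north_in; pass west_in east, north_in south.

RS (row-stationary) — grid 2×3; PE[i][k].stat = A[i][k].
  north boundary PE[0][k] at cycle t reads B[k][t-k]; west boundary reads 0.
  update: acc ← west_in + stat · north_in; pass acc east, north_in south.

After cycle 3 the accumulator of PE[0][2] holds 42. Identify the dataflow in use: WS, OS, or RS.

WS (3×3 grid), PE[0][2]:
  step 0 · PE0,2: acc=0; fwd→0 fwd↓0
  step 1 · PE0,2: acc=0; fwd→0 fwd↓0
  step 2 · PE0,2: acc=35; fwd→5 fwd↓35
  step 3 · PE0,2: acc=42; fwd→6 fwd↓42
OS (2×3 grid), PE[0][2]:
  step 0 · PE0,2: acc=0; fwd→0 fwd↓0
  step 1 · PE0,2: acc=0; fwd→0 fwd↓0
  step 2 · PE0,2: acc=35; fwd→5 fwd↓7
  step 3 · PE0,2: acc=39; fwd→2 fwd↓2
RS (2×3 grid), PE[0][2]:
  step 0 · PE0,2: acc=0; fwd→0 fwd↓0
  step 1 · PE0,2: acc=0; fwd→0 fwd↓0
  step 2 · PE0,2: acc=37; fwd→37 fwd↓1
  step 3 · PE0,2: acc=80; fwd→80 fwd↓3

dataflow = WS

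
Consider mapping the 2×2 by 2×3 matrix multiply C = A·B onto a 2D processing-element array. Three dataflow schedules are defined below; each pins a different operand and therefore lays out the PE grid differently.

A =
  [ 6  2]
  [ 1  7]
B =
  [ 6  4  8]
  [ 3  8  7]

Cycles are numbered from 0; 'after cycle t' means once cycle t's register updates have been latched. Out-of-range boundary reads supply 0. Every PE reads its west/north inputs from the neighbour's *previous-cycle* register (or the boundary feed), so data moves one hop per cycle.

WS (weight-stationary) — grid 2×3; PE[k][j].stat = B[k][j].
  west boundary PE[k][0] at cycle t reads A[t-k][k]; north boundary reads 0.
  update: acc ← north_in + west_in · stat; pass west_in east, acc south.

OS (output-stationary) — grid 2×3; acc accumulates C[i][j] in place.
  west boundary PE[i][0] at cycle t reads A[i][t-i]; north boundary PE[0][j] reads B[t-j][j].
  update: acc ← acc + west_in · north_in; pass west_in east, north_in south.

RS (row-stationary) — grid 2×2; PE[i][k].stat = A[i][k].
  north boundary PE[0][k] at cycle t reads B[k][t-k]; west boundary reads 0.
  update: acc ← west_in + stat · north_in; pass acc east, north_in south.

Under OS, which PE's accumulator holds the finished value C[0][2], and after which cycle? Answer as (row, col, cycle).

(row, col, cycle) = (0, 2, 3)

OS: C[0][2] accumulates in PE[0][2]:
  c0 r0c2: 0 / 0 / 0
  c1 r0c2: 0 / 0 / 0
  c2 r0c2: 48 / 6 / 8
  c3 r0c2: 62 / 2 / 7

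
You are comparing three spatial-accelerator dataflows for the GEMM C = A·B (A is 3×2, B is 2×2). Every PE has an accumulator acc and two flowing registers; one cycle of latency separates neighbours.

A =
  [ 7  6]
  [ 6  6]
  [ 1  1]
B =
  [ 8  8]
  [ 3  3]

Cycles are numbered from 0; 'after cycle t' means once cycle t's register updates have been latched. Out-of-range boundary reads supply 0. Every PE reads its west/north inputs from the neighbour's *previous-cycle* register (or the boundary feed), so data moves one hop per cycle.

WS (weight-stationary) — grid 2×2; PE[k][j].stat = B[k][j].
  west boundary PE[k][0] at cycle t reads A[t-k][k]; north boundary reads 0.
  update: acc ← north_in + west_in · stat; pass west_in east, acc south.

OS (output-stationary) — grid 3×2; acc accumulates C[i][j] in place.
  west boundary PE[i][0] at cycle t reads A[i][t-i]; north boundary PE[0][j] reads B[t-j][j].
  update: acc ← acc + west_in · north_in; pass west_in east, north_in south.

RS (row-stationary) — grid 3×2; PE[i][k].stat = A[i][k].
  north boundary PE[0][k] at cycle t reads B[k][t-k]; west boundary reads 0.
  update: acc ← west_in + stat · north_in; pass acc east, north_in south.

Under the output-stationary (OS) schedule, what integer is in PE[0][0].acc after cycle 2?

PE[0][0].acc = 74

Tracing OS — 3×2 array, target PE[0][0]:
  0: (0,0).acc=56  regs=<7,8>
  1: (0,0).acc=74  regs=<6,3>
  2: (0,0).acc=74  regs=<0,0>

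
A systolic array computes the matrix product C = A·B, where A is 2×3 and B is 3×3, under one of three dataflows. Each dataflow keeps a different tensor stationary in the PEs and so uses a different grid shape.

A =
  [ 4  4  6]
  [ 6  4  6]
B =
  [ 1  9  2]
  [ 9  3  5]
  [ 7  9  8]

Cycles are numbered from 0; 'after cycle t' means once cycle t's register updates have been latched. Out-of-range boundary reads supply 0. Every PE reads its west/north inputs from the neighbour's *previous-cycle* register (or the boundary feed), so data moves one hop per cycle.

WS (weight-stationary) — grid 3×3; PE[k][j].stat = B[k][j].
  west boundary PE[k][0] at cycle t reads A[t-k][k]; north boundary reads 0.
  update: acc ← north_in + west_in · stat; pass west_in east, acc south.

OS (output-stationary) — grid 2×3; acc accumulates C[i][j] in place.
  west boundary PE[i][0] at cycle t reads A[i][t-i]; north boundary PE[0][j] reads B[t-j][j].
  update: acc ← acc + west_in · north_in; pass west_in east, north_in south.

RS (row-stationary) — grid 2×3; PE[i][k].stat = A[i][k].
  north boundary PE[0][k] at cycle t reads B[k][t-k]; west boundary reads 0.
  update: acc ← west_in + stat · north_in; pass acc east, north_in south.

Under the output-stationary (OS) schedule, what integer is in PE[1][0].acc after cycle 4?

OS (2×3). Following PE[1][0] plus its west/north inputs:
  [0] (0,0) acc=4 (h:4 v:1)
  [0] (1,0) acc=0 (h:0 v:0)
  [1] (0,0) acc=40 (h:4 v:9)
  [1] (1,0) acc=6 (h:6 v:1)
  [2] (0,0) acc=82 (h:6 v:7)
  [2] (1,0) acc=42 (h:4 v:9)
  [3] (0,0) acc=82 (h:0 v:0)
  [3] (1,0) acc=84 (h:6 v:7)
  [4] (0,0) acc=82 (h:0 v:0)
  [4] (1,0) acc=84 (h:0 v:0)

PE[1][0].acc = 84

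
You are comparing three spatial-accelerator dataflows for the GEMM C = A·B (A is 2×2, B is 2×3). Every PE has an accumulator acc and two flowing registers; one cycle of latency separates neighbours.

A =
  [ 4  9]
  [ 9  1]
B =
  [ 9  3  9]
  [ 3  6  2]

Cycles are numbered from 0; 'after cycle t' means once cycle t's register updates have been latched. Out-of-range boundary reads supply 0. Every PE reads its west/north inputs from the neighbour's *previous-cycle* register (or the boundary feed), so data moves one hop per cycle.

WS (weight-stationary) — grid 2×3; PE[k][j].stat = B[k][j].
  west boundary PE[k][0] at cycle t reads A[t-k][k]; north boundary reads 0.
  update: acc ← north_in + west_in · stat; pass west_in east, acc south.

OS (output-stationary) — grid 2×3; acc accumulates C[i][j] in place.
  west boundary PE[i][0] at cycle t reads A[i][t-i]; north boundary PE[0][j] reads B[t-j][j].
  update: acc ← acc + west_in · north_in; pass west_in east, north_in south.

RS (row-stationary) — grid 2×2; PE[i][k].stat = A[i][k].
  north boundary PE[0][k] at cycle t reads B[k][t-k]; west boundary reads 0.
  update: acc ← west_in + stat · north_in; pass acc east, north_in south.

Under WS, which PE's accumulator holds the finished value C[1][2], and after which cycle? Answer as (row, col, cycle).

WS: C[1][2] accumulates in PE[1][2]:
  0: (1,2).acc=0  regs=<0,0>
  1: (1,2).acc=0  regs=<0,0>
  2: (1,2).acc=0  regs=<0,0>
  3: (1,2).acc=54  regs=<9,54>
  4: (1,2).acc=83  regs=<1,83>

(row, col, cycle) = (1, 2, 4)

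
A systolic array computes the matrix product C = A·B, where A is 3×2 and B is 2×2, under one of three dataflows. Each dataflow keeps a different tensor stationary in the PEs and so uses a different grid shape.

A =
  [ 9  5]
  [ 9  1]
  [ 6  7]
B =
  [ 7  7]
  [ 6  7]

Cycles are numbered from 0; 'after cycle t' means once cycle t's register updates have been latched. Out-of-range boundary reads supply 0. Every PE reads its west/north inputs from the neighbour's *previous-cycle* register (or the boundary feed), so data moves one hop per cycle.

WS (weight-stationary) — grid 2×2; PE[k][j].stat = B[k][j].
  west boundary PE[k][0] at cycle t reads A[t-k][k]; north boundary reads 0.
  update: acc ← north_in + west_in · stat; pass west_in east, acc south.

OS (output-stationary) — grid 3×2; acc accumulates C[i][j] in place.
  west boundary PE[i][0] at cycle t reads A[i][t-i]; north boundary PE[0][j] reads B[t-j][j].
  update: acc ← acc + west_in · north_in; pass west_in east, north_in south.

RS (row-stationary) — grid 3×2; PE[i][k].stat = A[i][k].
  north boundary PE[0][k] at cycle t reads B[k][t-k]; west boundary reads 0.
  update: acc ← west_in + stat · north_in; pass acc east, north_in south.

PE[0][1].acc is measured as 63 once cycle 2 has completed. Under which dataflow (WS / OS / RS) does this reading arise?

Under WS (2×2), PE[0][1]:
  step 0 · PE0,1: acc=0; fwd→0 fwd↓0
  step 1 · PE0,1: acc=63; fwd→9 fwd↓63
  step 2 · PE0,1: acc=63; fwd→9 fwd↓63
Under OS (3×2), PE[0][1]:
  step 0 · PE0,1: acc=0; fwd→0 fwd↓0
  step 1 · PE0,1: acc=63; fwd→9 fwd↓7
  step 2 · PE0,1: acc=98; fwd→5 fwd↓7
Under RS (3×2), PE[0][1]:
  step 0 · PE0,1: acc=0; fwd→0 fwd↓0
  step 1 · PE0,1: acc=93; fwd→93 fwd↓6
  step 2 · PE0,1: acc=98; fwd→98 fwd↓7

dataflow = WS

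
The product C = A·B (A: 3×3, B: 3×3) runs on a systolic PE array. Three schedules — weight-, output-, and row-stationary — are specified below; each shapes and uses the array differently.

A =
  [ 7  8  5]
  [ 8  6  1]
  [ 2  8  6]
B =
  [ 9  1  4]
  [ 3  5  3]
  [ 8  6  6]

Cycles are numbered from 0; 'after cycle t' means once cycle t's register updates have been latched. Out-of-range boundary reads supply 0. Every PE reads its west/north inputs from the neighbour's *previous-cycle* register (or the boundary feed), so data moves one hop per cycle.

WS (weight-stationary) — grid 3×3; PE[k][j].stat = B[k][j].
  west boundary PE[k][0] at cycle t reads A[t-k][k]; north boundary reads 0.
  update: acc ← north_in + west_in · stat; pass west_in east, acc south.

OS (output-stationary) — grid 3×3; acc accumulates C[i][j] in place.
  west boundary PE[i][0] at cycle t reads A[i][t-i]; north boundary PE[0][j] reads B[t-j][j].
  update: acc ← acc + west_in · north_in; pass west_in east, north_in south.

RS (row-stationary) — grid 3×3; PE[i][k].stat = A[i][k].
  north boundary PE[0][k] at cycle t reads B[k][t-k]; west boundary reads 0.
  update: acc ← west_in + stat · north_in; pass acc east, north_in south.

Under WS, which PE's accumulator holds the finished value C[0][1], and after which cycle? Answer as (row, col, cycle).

WS: C[0][1] accumulates in PE[2][1]:
  step 0 · PE2,1: acc=0; fwd→0 fwd↓0
  step 1 · PE2,1: acc=0; fwd→0 fwd↓0
  step 2 · PE2,1: acc=0; fwd→0 fwd↓0
  step 3 · PE2,1: acc=77; fwd→5 fwd↓77

(row, col, cycle) = (2, 1, 3)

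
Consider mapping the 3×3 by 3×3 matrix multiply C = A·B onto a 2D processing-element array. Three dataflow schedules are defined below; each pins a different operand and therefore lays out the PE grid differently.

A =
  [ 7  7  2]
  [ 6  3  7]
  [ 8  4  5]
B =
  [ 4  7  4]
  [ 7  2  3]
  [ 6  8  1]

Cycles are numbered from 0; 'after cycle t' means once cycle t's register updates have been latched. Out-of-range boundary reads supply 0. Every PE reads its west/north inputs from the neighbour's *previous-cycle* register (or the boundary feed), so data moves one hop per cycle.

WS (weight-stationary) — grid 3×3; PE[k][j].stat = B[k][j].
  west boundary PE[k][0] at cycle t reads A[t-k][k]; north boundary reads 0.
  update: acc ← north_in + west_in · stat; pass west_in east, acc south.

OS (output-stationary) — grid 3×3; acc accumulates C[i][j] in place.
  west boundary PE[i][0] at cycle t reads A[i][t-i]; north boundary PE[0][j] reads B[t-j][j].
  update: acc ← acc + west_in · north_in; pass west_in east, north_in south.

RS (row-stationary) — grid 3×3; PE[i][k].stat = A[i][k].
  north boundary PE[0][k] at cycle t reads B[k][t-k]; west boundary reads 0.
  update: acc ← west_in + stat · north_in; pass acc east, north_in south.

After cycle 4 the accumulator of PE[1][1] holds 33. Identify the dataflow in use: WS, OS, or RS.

dataflow = RS

WS (3×3 grid), PE[1][1]:
  @0  [1,1]  acc 0  |  →0  ↓0
  @1  [1,1]  acc 0  |  →0  ↓0
  @2  [1,1]  acc 63  |  →7  ↓63
  @3  [1,1]  acc 48  |  →3  ↓48
  @4  [1,1]  acc 64  |  →4  ↓64
OS (3×3 grid), PE[1][1]:
  @0  [1,1]  acc 0  |  →0  ↓0
  @1  [1,1]  acc 0  |  →0  ↓0
  @2  [1,1]  acc 42  |  →6  ↓7
  @3  [1,1]  acc 48  |  →3  ↓2
  @4  [1,1]  acc 104  |  →7  ↓8
RS (3×3 grid), PE[1][1]:
  @0  [1,1]  acc 0  |  →0  ↓0
  @1  [1,1]  acc 0  |  →0  ↓0
  @2  [1,1]  acc 45  |  →45  ↓7
  @3  [1,1]  acc 48  |  →48  ↓2
  @4  [1,1]  acc 33  |  →33  ↓3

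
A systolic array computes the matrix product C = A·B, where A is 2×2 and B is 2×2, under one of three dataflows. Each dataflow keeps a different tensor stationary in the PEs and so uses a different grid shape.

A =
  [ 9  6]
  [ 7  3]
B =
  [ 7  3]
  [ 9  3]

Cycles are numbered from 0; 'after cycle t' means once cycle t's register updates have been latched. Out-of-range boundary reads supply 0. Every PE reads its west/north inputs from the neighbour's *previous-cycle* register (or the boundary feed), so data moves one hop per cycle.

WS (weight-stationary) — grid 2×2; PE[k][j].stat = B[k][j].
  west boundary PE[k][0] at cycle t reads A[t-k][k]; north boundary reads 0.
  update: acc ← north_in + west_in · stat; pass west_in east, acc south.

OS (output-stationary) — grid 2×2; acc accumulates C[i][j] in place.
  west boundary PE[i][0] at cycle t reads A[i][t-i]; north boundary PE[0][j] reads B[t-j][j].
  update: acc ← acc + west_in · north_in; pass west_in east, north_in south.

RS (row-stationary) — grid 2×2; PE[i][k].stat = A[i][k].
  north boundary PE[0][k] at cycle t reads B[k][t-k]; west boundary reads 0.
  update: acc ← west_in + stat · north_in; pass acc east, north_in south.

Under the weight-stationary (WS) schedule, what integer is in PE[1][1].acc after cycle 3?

PE[1][1].acc = 30

WS (2×2). Following PE[1][1] plus its west/north inputs:
  step 0 · PE0,1: acc=0; fwd→0 fwd↓0
  step 0 · PE1,0: acc=0; fwd→0 fwd↓0
  step 0 · PE1,1: acc=0; fwd→0 fwd↓0
  step 1 · PE0,1: acc=27; fwd→9 fwd↓27
  step 1 · PE1,0: acc=117; fwd→6 fwd↓117
  step 1 · PE1,1: acc=0; fwd→0 fwd↓0
  step 2 · PE0,1: acc=21; fwd→7 fwd↓21
  step 2 · PE1,0: acc=76; fwd→3 fwd↓76
  step 2 · PE1,1: acc=45; fwd→6 fwd↓45
  step 3 · PE0,1: acc=0; fwd→0 fwd↓0
  step 3 · PE1,0: acc=0; fwd→0 fwd↓0
  step 3 · PE1,1: acc=30; fwd→3 fwd↓30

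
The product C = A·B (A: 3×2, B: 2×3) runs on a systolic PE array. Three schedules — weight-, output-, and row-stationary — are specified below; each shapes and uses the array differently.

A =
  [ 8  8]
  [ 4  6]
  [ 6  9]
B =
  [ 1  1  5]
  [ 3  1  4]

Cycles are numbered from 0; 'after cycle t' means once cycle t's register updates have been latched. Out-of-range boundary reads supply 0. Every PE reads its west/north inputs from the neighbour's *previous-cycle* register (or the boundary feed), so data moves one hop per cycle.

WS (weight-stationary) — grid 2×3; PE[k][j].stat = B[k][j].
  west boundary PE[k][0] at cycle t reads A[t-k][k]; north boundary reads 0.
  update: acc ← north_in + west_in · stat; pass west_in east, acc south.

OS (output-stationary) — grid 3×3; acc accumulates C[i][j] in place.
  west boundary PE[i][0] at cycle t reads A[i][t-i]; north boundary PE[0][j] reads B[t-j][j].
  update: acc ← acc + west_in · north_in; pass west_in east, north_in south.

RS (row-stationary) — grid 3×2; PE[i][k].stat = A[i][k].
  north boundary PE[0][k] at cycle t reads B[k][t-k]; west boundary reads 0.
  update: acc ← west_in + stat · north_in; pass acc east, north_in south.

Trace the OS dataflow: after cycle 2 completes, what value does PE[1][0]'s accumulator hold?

PE[1][0].acc = 22

Tracing OS — 3×3 array, target PE[1][0]:
  t=0 PE[0][0]: acc=8 h=8 v=1
  t=0 PE[1][0]: acc=0 h=0 v=0
  t=1 PE[0][0]: acc=32 h=8 v=3
  t=1 PE[1][0]: acc=4 h=4 v=1
  t=2 PE[0][0]: acc=32 h=0 v=0
  t=2 PE[1][0]: acc=22 h=6 v=3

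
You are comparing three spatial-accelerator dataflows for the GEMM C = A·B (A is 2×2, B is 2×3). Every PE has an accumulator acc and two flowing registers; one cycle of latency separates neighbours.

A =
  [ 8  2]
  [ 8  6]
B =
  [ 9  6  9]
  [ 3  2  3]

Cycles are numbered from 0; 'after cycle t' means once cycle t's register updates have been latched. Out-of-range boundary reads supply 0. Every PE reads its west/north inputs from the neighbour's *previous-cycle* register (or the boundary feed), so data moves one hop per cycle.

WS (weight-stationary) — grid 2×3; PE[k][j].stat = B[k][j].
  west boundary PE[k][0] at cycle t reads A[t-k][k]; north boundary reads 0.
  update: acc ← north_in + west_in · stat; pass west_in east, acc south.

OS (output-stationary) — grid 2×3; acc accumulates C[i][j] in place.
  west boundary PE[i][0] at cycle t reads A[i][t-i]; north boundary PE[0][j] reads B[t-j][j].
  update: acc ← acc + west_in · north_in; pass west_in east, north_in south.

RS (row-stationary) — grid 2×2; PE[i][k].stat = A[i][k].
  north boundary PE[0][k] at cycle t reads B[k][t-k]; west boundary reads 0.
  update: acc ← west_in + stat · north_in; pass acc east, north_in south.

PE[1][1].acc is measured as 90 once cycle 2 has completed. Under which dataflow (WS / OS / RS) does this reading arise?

WS [2×3] PE[1][1] across cycles:
  @0  [1,1]  acc 0  |  →0  ↓0
  @1  [1,1]  acc 0  |  →0  ↓0
  @2  [1,1]  acc 52  |  →2  ↓52
OS [2×3] PE[1][1] across cycles:
  @0  [1,1]  acc 0  |  →0  ↓0
  @1  [1,1]  acc 0  |  →0  ↓0
  @2  [1,1]  acc 48  |  →8  ↓6
RS [2×2] PE[1][1] across cycles:
  @0  [1,1]  acc 0  |  →0  ↓0
  @1  [1,1]  acc 0  |  →0  ↓0
  @2  [1,1]  acc 90  |  →90  ↓3

dataflow = RS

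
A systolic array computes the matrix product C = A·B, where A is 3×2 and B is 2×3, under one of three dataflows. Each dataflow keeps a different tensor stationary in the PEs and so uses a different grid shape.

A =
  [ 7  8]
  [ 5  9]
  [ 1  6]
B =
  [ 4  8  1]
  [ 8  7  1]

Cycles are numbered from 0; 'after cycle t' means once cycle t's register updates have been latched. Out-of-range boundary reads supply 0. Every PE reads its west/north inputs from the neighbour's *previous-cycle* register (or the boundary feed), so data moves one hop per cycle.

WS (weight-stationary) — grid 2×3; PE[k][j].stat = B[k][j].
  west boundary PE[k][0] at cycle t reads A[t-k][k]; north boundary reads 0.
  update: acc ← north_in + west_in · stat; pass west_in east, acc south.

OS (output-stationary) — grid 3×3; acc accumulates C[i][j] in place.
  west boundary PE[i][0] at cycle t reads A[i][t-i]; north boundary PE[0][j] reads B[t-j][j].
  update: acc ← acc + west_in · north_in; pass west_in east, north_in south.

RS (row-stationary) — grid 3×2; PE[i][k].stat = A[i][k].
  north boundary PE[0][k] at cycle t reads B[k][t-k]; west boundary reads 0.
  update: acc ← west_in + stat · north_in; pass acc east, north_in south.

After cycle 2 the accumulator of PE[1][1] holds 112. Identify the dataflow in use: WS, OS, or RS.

dataflow = WS

WS [2×3] PE[1][1] across cycles:
  @0  [1,1]  acc 0  |  →0  ↓0
  @1  [1,1]  acc 0  |  →0  ↓0
  @2  [1,1]  acc 112  |  →8  ↓112
OS [3×3] PE[1][1] across cycles:
  @0  [1,1]  acc 0  |  →0  ↓0
  @1  [1,1]  acc 0  |  →0  ↓0
  @2  [1,1]  acc 40  |  →5  ↓8
RS [3×2] PE[1][1] across cycles:
  @0  [1,1]  acc 0  |  →0  ↓0
  @1  [1,1]  acc 0  |  →0  ↓0
  @2  [1,1]  acc 92  |  →92  ↓8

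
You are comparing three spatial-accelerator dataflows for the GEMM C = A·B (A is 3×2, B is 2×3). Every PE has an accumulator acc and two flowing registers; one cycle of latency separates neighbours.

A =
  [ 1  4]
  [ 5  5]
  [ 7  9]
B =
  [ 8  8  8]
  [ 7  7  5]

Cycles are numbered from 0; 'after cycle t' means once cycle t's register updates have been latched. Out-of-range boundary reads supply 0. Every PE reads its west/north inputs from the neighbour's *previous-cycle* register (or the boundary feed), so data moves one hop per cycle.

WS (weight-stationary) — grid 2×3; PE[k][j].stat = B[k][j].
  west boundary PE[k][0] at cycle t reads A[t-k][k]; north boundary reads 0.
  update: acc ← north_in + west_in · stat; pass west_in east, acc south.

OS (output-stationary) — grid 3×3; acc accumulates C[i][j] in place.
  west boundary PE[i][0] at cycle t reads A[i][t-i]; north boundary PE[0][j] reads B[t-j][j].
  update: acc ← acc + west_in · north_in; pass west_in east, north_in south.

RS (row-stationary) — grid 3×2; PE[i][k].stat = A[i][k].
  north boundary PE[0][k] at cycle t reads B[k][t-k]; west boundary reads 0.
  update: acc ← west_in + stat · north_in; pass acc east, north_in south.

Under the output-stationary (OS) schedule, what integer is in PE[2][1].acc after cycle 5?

OS on a 3×3 grid — tracing PE[2][1] and its feeders:
  c0 r1c1: 0 / 0 / 0
  c0 r2c0: 0 / 0 / 0
  c0 r2c1: 0 / 0 / 0
  c1 r1c1: 0 / 0 / 0
  c1 r2c0: 0 / 0 / 0
  c1 r2c1: 0 / 0 / 0
  c2 r1c1: 40 / 5 / 8
  c2 r2c0: 56 / 7 / 8
  c2 r2c1: 0 / 0 / 0
  c3 r1c1: 75 / 5 / 7
  c3 r2c0: 119 / 9 / 7
  c3 r2c1: 56 / 7 / 8
  c4 r1c1: 75 / 0 / 0
  c4 r2c0: 119 / 0 / 0
  c4 r2c1: 119 / 9 / 7
  c5 r1c1: 75 / 0 / 0
  c5 r2c0: 119 / 0 / 0
  c5 r2c1: 119 / 0 / 0

PE[2][1].acc = 119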